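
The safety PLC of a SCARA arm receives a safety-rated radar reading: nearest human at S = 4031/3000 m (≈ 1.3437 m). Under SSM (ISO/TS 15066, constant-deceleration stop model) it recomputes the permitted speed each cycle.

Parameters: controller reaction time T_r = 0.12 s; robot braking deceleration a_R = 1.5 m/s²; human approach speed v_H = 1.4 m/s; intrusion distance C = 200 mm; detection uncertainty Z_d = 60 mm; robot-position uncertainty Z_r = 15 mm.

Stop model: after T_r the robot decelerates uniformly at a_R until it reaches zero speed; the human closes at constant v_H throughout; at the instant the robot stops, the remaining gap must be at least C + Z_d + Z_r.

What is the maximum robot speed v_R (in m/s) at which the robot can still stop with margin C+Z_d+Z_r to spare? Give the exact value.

at the boundary: (1/3)·v² + (79/75)·v + (-1351/1500) = 0
  disc = (79/75)² − 4·(1/3)·(-1351/1500) = 1444/625 ; √disc = 38/25
  v_R = (−(79/75) + 38/25) / (2·(1/3)) = 7/10 m/s
check:
braking lasts T_s = (7/10)/(3/2) = 0.4667 s
reaction-phase robot travel = 0.7000·0.1200 = 0.0840 m
robot under decel: 0.7000²/(2·1.5000) = 0.1633 m
person approaches 1.4000·(0.1200+0.4667) = 0.8213 m
residual clearance needed = 0.2000+0.0600+0.0150 = 0.2750 m
sum ≈ 0.0840+0.1633+0.8213+0.2750 ≈ 1.3437 m = S ✓

v_R_max = 7/10 m/s = 0.7000 m/s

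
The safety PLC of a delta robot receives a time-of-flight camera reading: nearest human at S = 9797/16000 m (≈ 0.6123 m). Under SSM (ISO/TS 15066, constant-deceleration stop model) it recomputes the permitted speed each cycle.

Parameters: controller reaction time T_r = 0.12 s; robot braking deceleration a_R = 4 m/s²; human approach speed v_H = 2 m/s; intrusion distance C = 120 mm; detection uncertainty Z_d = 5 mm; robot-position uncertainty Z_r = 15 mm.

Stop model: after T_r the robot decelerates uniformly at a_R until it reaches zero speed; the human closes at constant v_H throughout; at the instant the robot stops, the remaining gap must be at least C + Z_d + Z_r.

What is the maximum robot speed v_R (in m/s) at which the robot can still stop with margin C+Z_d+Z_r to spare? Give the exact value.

collect terms ⇒ (1/8)·v_R² + (31/50)·v_R + (-3717/16000) = 0
  disc = (31/50)² − 4·(1/8)·(-3717/16000) = 80089/160000 ; √disc = 283/400
  v_R = (−(31/50) + 283/400) / (2·(1/8)) = 7/20 m/s
check:
T_s = v_R/a_R = (7/20)/4 = 0.0875 s
robot covers v_R·T_r = 0.3500·0.1200 = 0.0420 m before braking
robot under decel: 0.3500²/(2·4.0000) = 0.0153 m
human closes 2.0000·0.2075 = 0.4150 m
residual clearance needed = 0.1200+0.0050+0.0150 = 0.1400 m
sum ≈ 0.0420+0.0153+0.4150+0.1400 ≈ 0.6123 m = S ✓

v_R_max = 7/20 m/s = 0.3500 m/s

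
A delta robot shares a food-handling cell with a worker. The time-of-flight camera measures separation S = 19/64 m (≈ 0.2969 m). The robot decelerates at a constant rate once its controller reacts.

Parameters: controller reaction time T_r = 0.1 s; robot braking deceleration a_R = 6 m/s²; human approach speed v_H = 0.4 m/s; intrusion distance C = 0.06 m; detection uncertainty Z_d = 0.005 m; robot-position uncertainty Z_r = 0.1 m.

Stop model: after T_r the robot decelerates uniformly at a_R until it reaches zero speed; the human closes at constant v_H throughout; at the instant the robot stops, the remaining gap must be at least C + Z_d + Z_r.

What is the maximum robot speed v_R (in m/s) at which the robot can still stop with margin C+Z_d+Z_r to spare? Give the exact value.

v_R_max = 9/20 m/s = 0.4500 m/s

collect terms ⇒ (1/12)·v_R² + (1/6)·v_R + (-147/1600) = 0
  disc = (1/6)² − 4·(1/12)·(-147/1600) = 841/14400 ; √disc = 29/120
  v_R = (−(1/6) + 29/120) / (2·(1/12)) = 9/20 m/s
check:
stop time T_s = (9/20)/6 = 0.0750 s
reaction-phase robot travel = 0.4500·0.1000 = 0.0450 m
robot covers 0.4500·0.0750 − ½·6.0000·0.0750² = 0.0169 m while stopping
human over T_r+T_s: 0.4000·(0.1000+0.0750) = 0.0700 m
residual clearance needed = 0.0600+0.0050+0.1000 = 0.1650 m
sum ≈ 0.0450+0.0169+0.0700+0.1650 ≈ 0.2969 m = S ✓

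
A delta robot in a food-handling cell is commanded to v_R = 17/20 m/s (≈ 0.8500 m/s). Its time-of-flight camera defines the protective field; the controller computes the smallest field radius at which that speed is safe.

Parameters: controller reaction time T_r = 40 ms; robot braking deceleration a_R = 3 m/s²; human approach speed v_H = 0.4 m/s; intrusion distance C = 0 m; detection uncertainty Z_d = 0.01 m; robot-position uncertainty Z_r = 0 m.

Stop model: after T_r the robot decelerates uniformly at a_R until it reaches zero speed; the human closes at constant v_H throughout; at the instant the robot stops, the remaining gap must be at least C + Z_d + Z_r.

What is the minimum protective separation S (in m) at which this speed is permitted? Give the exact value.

stop time T_s = (17/20)/3 = 0.2833 s
reaction-phase robot travel = 0.8500·0.0400 = 0.0340 m
robot covers 0.8500·0.2833 − ½·3.0000·0.2833² = 0.1204 m while stopping
human over T_r+T_s: 0.4000·(0.0400+0.2833) = 0.1293 m
C+Z_d+Z_r = 0.0000+0.0100+0.0000 = 0.0100 m
S_min ≈ 0.0340+0.1204+0.1293+0.0100  ⇒  S_min = 47/160 m

S_min = 47/160 m = 0.2938 m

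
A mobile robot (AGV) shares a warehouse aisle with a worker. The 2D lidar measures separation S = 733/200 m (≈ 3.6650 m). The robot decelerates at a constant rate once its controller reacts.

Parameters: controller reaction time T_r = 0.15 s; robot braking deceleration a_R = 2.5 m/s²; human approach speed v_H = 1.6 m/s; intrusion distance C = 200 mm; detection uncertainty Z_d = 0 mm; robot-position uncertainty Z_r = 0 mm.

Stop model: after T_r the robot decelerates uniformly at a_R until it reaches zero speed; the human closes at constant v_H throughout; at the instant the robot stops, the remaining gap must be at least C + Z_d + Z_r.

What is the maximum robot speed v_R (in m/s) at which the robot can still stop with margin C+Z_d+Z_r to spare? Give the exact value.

v_R_max = 5/2 m/s = 2.5000 m/s

collect terms ⇒ (1/5)·v_R² + (79/100)·v_R + (-129/40) = 0
  disc = (79/100)² − 4·(1/5)·(-129/40) = 32041/10000 ; √disc = 179/100
  v_R = (−(79/100) + 179/100) / (2·(1/5)) = 5/2 m/s
check:
stop time T_s = (5/2)/(5/2) = 1.0000 s
reaction-phase robot travel = 2.5000·0.1500 = 0.3750 m
robot covers 2.5000·1.0000 − ½·2.5000·1.0000² = 1.2500 m while stopping
human closes 1.6000·1.1500 = 1.8400 m
margins: 0.2000+0.0000+0.0000 = 0.2000 m
sum ≈ 0.3750+1.2500+1.8400+0.2000 ≈ 3.6650 m = S ✓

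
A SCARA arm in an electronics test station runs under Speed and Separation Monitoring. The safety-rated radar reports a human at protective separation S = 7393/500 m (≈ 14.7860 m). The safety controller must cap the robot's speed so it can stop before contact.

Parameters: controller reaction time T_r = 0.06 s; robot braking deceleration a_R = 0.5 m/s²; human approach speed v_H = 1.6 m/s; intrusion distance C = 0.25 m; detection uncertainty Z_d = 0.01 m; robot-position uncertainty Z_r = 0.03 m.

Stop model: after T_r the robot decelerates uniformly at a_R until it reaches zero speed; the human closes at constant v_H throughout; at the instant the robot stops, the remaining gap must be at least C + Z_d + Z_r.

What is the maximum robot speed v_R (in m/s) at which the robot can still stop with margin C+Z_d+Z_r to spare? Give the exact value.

v_R_max = 5/2 m/s = 2.5000 m/s

at the boundary: (1)·v² + (163/50)·v + (-72/5) = 0
  disc = (163/50)² − 4·(1)·(-72/5) = 170569/2500 ; √disc = 413/50
  v_R = (−(163/50) + 413/50) / (2·(1)) = 5/2 m/s
check:
stop time T_s = (5/2)/(1/2) = 5.0000 s
reaction-phase robot travel = 2.5000·0.0600 = 0.1500 m
braking distance = 2.5000²/(2·0.5000) = 6.2500 m
human closes 1.6000·5.0600 = 8.0960 m
C+Z_d+Z_r = 0.2500+0.0100+0.0300 = 0.2900 m
sum ≈ 0.1500+6.2500+8.0960+0.2900 ≈ 14.7860 m = S ✓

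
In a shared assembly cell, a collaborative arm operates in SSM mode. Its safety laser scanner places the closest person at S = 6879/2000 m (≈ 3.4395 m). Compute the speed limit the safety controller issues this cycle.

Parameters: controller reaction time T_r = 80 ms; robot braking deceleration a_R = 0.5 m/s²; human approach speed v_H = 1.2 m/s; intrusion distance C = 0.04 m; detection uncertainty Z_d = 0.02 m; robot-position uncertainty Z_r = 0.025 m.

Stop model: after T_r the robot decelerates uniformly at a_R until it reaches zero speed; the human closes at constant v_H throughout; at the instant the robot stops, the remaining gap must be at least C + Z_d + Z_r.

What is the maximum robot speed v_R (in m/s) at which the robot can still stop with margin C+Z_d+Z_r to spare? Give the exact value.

v_R_max = 19/20 m/s = 0.9500 m/s

collect terms ⇒ (1)·v_R² + (62/25)·v_R + (-6517/2000) = 0
  disc = (62/25)² − 4·(1)·(-6517/2000) = 47961/2500 ; √disc = 219/50
  v_R = (−(62/25) + 219/50) / (2·(1)) = 19/20 m/s
check:
stop time T_s = (19/20)/(1/2) = 1.9000 s
robot in T_r: 0.9500·0.0800 = 0.0760 m
braking distance = 0.9500²/(2·0.5000) = 0.9025 m
human over T_r+T_s: 1.2000·(0.0800+1.9000) = 2.3760 m
C+Z_d+Z_r = 0.0400+0.0200+0.0250 = 0.0850 m
sum ≈ 0.0760+0.9025+2.3760+0.0850 ≈ 3.4395 m = S ✓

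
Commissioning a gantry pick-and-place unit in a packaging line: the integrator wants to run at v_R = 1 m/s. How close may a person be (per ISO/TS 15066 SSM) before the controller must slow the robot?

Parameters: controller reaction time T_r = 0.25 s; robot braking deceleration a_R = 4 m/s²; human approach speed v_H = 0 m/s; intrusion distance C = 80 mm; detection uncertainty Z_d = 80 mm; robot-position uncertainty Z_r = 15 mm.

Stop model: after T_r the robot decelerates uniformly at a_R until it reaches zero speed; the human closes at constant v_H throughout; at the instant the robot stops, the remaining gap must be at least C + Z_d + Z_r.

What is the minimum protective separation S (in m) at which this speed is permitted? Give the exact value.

S_min = 11/20 m = 0.5500 m

braking lasts T_s = 1/4 = 0.2500 s
robot in T_r: 1.0000·0.2500 = 0.2500 m
robot covers 1.0000·0.2500 − ½·4.0000·0.2500² = 0.1250 m while stopping
person approaches 0.0000·(0.2500+0.2500) = 0.0000 m
margins: 0.0800+0.0800+0.0150 = 0.1750 m
S_min ≈ 0.2500+0.1250+0.0000+0.1750  ⇒  S_min = 11/20 m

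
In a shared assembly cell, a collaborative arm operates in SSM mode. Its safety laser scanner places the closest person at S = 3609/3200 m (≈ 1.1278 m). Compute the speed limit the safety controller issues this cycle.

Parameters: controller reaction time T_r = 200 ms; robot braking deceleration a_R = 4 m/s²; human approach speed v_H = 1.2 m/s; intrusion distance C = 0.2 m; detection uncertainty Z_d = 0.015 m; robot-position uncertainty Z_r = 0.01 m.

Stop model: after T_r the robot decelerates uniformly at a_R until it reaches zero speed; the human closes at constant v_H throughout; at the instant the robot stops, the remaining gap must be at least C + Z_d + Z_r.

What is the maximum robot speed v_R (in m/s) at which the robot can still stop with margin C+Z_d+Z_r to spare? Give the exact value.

v_R_max = 21/20 m/s = 1.0500 m/s

at the boundary: (1/8)·v² + (1/2)·v + (-2121/3200) = 0
  disc = (1/2)² − 4·(1/8)·(-2121/3200) = 3721/6400 ; √disc = 61/80
  v_R = (−(1/2) + 61/80) / (2·(1/8)) = 21/20 m/s
check:
stop time T_s = (21/20)/4 = 0.2625 s
robot covers v_R·T_r = 1.0500·0.2000 = 0.2100 m before braking
robot under decel: 1.0500²/(2·4.0000) = 0.1378 m
person approaches 1.2000·(0.2000+0.2625) = 0.5550 m
C+Z_d+Z_r = 0.2000+0.0150+0.0100 = 0.2250 m
sum ≈ 0.2100+0.1378+0.5550+0.2250 ≈ 1.1278 m = S ✓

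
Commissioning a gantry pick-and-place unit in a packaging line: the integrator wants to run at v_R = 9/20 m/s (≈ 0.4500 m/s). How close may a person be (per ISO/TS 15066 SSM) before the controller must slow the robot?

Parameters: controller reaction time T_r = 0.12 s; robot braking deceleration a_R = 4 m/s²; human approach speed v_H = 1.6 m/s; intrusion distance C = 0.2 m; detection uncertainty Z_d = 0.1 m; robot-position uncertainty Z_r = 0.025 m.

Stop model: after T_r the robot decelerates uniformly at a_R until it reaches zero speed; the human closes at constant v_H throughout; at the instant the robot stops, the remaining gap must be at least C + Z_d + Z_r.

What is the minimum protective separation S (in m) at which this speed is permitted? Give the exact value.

S_min = 12421/16000 m = 0.7763 m

T_s = v_R/a_R = (9/20)/4 = 0.1125 s
robot in T_r: 0.4500·0.1200 = 0.0540 m
robot under decel: 0.4500²/(2·4.0000) = 0.0253 m
human over T_r+T_s: 1.6000·(0.1200+0.1125) = 0.3720 m
C+Z_d+Z_r = 0.2000+0.1000+0.0250 = 0.3250 m
S_min ≈ 0.0540+0.0253+0.3720+0.3250  ⇒  S_min = 12421/16000 m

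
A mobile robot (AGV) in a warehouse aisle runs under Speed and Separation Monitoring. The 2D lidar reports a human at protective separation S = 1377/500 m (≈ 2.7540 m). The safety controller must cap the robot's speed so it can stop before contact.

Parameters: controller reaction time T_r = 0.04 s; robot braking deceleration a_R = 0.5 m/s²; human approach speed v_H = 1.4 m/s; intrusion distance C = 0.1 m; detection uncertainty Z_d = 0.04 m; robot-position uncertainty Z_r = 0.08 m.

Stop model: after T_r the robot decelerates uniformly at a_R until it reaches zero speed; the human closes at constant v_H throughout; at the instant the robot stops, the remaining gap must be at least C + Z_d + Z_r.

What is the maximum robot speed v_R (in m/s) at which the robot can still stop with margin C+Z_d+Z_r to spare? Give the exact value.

at the boundary: (1)·v² + (71/25)·v + (-1239/500) = 0
  disc = (71/25)² − 4·(1)·(-1239/500) = 11236/625 ; √disc = 106/25
  v_R = (−(71/25) + 106/25) / (2·(1)) = 7/10 m/s
check:
T_s = v_R/a_R = (7/10)/(1/2) = 1.4000 s
robot covers v_R·T_r = 0.7000·0.0400 = 0.0280 m before braking
braking distance = 0.7000²/(2·0.5000) = 0.4900 m
human closes 1.4000·1.4400 = 2.0160 m
residual clearance needed = 0.1000+0.0400+0.0800 = 0.2200 m
sum ≈ 0.0280+0.4900+2.0160+0.2200 ≈ 2.7540 m = S ✓

v_R_max = 7/10 m/s = 0.7000 m/s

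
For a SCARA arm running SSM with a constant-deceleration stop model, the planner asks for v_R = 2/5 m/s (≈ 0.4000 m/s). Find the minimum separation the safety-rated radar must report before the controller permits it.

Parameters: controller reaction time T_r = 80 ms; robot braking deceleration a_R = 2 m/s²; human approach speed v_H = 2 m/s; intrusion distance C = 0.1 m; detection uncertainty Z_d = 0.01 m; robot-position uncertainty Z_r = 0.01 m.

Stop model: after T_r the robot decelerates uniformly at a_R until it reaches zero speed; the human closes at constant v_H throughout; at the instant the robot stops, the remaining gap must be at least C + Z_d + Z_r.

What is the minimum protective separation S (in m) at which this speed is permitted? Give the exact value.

S_min = 94/125 m = 0.7520 m

braking lasts T_s = (2/5)/2 = 0.2000 s
reaction-phase robot travel = 0.4000·0.0800 = 0.0320 m
robot under decel: 0.4000²/(2·2.0000) = 0.0400 m
human closes 2.0000·0.2800 = 0.5600 m
margins: 0.1000+0.0100+0.0100 = 0.1200 m
S_min ≈ 0.0320+0.0400+0.5600+0.1200  ⇒  S_min = 94/125 m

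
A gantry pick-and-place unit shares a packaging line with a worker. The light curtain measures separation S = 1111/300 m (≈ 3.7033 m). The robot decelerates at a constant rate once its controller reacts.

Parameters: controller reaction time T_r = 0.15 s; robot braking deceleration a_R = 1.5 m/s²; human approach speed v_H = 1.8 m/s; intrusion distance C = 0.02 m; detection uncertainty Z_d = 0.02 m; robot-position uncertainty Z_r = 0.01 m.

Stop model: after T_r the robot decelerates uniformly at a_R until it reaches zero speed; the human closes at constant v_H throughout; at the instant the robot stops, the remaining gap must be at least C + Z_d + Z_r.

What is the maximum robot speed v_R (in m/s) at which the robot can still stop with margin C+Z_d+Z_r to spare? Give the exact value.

v_R_max = 7/4 m/s = 1.7500 m/s

at the boundary: (1/3)·v² + (27/20)·v + (-203/60) = 0
  disc = (27/20)² − 4·(1/3)·(-203/60) = 22801/3600 ; √disc = 151/60
  v_R = (−(27/20) + 151/60) / (2·(1/3)) = 7/4 m/s
check:
T_s = v_R/a_R = (7/4)/(3/2) = 1.1667 s
reaction-phase robot travel = 1.7500·0.1500 = 0.2625 m
robot covers 1.7500·1.1667 − ½·1.5000·1.1667² = 1.0208 m while stopping
person approaches 1.8000·(0.1500+1.1667) = 2.3700 m
residual clearance needed = 0.0200+0.0200+0.0100 = 0.0500 m
sum ≈ 0.2625+1.0208+2.3700+0.0500 ≈ 3.7033 m = S ✓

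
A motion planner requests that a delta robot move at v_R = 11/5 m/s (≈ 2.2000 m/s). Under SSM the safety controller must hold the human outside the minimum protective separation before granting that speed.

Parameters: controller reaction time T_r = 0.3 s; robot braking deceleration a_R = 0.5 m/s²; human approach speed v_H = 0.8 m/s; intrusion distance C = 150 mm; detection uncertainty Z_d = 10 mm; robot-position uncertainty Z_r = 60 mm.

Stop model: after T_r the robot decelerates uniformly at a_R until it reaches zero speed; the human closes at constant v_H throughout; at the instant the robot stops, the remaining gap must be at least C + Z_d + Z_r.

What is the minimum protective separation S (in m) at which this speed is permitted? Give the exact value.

stop time T_s = (11/5)/(1/2) = 4.4000 s
robot in T_r: 2.2000·0.3000 = 0.6600 m
robot covers 2.2000·4.4000 − ½·0.5000·4.4000² = 4.8400 m while stopping
person approaches 0.8000·(0.3000+4.4000) = 3.7600 m
margins: 0.1500+0.0100+0.0600 = 0.2200 m
S_min ≈ 0.6600+4.8400+3.7600+0.2200  ⇒  S_min = 237/25 m

S_min = 237/25 m = 9.4800 m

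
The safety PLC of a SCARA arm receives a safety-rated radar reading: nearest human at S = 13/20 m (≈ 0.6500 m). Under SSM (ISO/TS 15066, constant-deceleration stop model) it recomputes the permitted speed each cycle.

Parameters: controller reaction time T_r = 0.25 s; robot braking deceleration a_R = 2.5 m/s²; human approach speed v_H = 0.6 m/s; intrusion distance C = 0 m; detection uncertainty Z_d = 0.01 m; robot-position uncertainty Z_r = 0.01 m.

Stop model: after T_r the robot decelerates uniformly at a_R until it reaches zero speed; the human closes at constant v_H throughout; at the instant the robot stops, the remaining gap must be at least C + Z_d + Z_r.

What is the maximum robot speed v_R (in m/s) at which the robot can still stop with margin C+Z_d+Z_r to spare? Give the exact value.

v_R_max = 3/4 m/s = 0.7500 m/s

at the boundary: (1/5)·v² + (49/100)·v + (-12/25) = 0
  disc = (49/100)² − 4·(1/5)·(-12/25) = 6241/10000 ; √disc = 79/100
  v_R = (−(49/100) + 79/100) / (2·(1/5)) = 3/4 m/s
check:
T_s = v_R/a_R = (3/4)/(5/2) = 0.3000 s
robot covers v_R·T_r = 0.7500·0.2500 = 0.1875 m before braking
robot covers 0.7500·0.3000 − ½·2.5000·0.3000² = 0.1125 m while stopping
human closes 0.6000·0.5500 = 0.3300 m
C+Z_d+Z_r = 0.0000+0.0100+0.0100 = 0.0200 m
sum ≈ 0.1875+0.1125+0.3300+0.0200 ≈ 0.6500 m = S ✓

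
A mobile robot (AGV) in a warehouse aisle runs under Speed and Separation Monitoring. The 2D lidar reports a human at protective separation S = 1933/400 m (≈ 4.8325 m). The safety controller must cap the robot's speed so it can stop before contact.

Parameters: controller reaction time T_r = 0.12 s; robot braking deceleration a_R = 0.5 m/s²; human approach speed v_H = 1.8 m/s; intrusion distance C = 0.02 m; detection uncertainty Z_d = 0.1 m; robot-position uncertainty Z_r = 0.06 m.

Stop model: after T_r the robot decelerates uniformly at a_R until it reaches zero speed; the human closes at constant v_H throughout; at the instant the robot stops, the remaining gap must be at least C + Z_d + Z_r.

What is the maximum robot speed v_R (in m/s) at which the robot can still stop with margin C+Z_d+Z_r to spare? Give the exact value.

v_R_max = 19/20 m/s = 0.9500 m/s

collect terms ⇒ (1)·v_R² + (93/25)·v_R + (-8873/2000) = 0
  disc = (93/25)² − 4·(1)·(-8873/2000) = 78961/2500 ; √disc = 281/50
  v_R = (−(93/25) + 281/50) / (2·(1)) = 19/20 m/s
check:
stop time T_s = (19/20)/(1/2) = 1.9000 s
robot covers v_R·T_r = 0.9500·0.1200 = 0.1140 m before braking
robot under decel: 0.9500²/(2·0.5000) = 0.9025 m
person approaches 1.8000·(0.1200+1.9000) = 3.6360 m
residual clearance needed = 0.0200+0.1000+0.0600 = 0.1800 m
sum ≈ 0.1140+0.9025+3.6360+0.1800 ≈ 4.8325 m = S ✓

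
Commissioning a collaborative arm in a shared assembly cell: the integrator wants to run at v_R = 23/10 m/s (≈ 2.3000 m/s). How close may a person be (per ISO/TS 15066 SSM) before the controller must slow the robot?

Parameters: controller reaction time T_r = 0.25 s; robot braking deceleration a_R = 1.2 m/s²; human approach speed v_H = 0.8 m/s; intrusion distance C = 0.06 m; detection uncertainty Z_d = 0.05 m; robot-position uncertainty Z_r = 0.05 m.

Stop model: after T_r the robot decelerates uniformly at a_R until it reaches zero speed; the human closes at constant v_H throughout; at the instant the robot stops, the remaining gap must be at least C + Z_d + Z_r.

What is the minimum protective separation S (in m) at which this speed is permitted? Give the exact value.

stop time T_s = (23/10)/(6/5) = 1.9167 s
robot in T_r: 2.3000·0.2500 = 0.5750 m
robot under decel: 2.3000²/(2·1.2000) = 2.2042 m
person approaches 0.8000·(0.2500+1.9167) = 1.7333 m
residual clearance needed = 0.0600+0.0500+0.0500 = 0.1600 m
S_min ≈ 0.5750+2.2042+1.7333+0.1600  ⇒  S_min = 1869/400 m

S_min = 1869/400 m = 4.6725 m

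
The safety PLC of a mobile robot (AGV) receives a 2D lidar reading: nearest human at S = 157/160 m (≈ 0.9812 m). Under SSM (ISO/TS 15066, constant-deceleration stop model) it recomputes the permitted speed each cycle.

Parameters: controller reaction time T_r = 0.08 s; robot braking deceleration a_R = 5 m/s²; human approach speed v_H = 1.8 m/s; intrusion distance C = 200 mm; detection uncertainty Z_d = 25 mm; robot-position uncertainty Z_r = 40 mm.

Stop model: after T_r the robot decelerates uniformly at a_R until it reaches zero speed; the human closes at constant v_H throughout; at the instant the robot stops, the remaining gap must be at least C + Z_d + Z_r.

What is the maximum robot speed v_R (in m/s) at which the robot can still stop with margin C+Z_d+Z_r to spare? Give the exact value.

at the boundary: (1/10)·v² + (11/25)·v + (-2289/4000) = 0
  disc = (11/25)² − 4·(1/10)·(-2289/4000) = 169/400 ; √disc = 13/20
  v_R = (−(11/25) + 13/20) / (2·(1/10)) = 21/20 m/s
check:
T_s = v_R/a_R = (21/20)/5 = 0.2100 s
robot covers v_R·T_r = 1.0500·0.0800 = 0.0840 m before braking
robot under decel: 1.0500²/(2·5.0000) = 0.1103 m
human over T_r+T_s: 1.8000·(0.0800+0.2100) = 0.5220 m
C+Z_d+Z_r = 0.2000+0.0250+0.0400 = 0.2650 m
sum ≈ 0.0840+0.1103+0.5220+0.2650 ≈ 0.9812 m = S ✓

v_R_max = 21/20 m/s = 1.0500 m/s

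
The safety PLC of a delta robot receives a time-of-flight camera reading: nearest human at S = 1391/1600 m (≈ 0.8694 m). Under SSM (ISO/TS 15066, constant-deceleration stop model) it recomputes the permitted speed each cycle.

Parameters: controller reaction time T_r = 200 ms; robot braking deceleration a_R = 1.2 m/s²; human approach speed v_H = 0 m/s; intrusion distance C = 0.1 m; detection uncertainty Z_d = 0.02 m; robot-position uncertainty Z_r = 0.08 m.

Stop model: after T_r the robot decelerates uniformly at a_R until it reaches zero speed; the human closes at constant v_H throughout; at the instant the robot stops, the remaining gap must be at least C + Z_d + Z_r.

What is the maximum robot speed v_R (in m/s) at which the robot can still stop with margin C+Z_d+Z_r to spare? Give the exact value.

v_R_max = 21/20 m/s = 1.0500 m/s

quadratic (5/12)·v² + (1/5)·v + (-1071/1600) = 0
  disc = (1/5)² − 4·(5/12)·(-1071/1600) = 1849/1600 ; √disc = 43/40
  v_R = (−(1/5) + 43/40) / (2·(5/12)) = 21/20 m/s
check:
T_s = v_R/a_R = (21/20)/(6/5) = 0.8750 s
robot covers v_R·T_r = 1.0500·0.2000 = 0.2100 m before braking
braking distance = 1.0500²/(2·1.2000) = 0.4594 m
person approaches 0.0000·(0.2000+0.8750) = 0.0000 m
residual clearance needed = 0.1000+0.0200+0.0800 = 0.2000 m
sum ≈ 0.2100+0.4594+0.0000+0.2000 ≈ 0.8694 m = S ✓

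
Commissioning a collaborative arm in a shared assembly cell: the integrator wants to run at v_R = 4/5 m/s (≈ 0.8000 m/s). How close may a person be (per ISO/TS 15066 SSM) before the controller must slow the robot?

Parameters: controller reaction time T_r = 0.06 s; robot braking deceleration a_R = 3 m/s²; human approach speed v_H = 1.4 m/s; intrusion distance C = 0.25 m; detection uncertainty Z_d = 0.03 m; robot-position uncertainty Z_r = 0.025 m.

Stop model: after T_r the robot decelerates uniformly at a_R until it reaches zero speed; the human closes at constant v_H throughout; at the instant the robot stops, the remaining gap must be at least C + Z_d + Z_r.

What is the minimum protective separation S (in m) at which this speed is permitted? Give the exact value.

S_min = 917/1000 m = 0.9170 m

T_s = v_R/a_R = (4/5)/3 = 0.2667 s
reaction-phase robot travel = 0.8000·0.0600 = 0.0480 m
robot under decel: 0.8000²/(2·3.0000) = 0.1067 m
human over T_r+T_s: 1.4000·(0.0600+0.2667) = 0.4573 m
C+Z_d+Z_r = 0.2500+0.0300+0.0250 = 0.3050 m
S_min ≈ 0.0480+0.1067+0.4573+0.3050  ⇒  S_min = 917/1000 m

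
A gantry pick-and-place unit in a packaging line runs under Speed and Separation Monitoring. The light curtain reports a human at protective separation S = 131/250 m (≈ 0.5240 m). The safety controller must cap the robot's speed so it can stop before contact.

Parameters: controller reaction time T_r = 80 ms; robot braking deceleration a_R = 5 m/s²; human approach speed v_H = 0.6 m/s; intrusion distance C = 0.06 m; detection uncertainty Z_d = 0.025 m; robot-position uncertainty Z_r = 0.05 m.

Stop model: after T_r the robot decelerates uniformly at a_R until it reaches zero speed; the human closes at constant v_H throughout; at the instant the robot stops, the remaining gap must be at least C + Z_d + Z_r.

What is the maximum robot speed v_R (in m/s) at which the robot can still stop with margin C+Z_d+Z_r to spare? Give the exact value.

quadratic (1/10)·v² + (1/5)·v + (-341/1000) = 0
  disc = (1/5)² − 4·(1/10)·(-341/1000) = 441/2500 ; √disc = 21/50
  v_R = (−(1/5) + 21/50) / (2·(1/10)) = 11/10 m/s
check:
T_s = v_R/a_R = (11/10)/5 = 0.2200 s
robot covers v_R·T_r = 1.1000·0.0800 = 0.0880 m before braking
robot under decel: 1.1000²/(2·5.0000) = 0.1210 m
human over T_r+T_s: 0.6000·(0.0800+0.2200) = 0.1800 m
C+Z_d+Z_r = 0.0600+0.0250+0.0500 = 0.1350 m
sum ≈ 0.0880+0.1210+0.1800+0.1350 ≈ 0.5240 m = S ✓

v_R_max = 11/10 m/s = 1.1000 m/s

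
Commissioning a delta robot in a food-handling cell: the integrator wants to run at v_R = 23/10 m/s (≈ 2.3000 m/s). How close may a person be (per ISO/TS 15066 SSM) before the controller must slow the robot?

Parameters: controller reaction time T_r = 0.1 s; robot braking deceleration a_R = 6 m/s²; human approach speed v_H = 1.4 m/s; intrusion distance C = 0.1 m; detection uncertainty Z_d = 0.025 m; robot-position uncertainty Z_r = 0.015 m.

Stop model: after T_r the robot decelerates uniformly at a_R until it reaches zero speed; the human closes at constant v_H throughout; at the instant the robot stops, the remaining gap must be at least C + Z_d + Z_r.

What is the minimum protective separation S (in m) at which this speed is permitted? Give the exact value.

S_min = 119/80 m = 1.4875 m

braking lasts T_s = (23/10)/6 = 0.3833 s
robot in T_r: 2.3000·0.1000 = 0.2300 m
robot covers 2.3000·0.3833 − ½·6.0000·0.3833² = 0.4408 m while stopping
human over T_r+T_s: 1.4000·(0.1000+0.3833) = 0.6767 m
residual clearance needed = 0.1000+0.0250+0.0150 = 0.1400 m
S_min ≈ 0.2300+0.4408+0.6767+0.1400  ⇒  S_min = 119/80 m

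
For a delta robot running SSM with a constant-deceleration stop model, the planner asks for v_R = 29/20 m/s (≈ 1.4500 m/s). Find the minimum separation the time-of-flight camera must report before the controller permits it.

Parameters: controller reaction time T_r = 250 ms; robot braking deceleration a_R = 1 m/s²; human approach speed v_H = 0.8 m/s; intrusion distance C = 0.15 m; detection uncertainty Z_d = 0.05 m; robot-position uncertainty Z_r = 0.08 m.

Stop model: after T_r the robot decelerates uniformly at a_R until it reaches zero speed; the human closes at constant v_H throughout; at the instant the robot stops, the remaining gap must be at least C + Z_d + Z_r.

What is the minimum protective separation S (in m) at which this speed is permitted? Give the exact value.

S_min = 2443/800 m = 3.0537 m

braking lasts T_s = (29/20)/1 = 1.4500 s
robot in T_r: 1.4500·0.2500 = 0.3625 m
robot under decel: 1.4500²/(2·1.0000) = 1.0513 m
person approaches 0.8000·(0.2500+1.4500) = 1.3600 m
residual clearance needed = 0.1500+0.0500+0.0800 = 0.2800 m
S_min ≈ 0.3625+1.0513+1.3600+0.2800  ⇒  S_min = 2443/800 m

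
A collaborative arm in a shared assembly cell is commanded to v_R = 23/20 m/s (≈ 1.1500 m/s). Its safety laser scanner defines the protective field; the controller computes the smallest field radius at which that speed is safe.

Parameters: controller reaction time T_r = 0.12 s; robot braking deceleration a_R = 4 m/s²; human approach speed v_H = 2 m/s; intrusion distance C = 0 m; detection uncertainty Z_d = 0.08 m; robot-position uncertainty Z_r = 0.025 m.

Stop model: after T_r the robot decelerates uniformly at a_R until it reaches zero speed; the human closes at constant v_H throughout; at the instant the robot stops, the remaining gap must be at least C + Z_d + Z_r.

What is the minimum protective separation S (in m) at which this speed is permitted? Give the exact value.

S_min = 19573/16000 m = 1.2233 m

T_s = v_R/a_R = (23/20)/4 = 0.2875 s
reaction-phase robot travel = 1.1500·0.1200 = 0.1380 m
braking distance = 1.1500²/(2·4.0000) = 0.1653 m
human closes 2.0000·0.4075 = 0.8150 m
C+Z_d+Z_r = 0.0000+0.0800+0.0250 = 0.1050 m
S_min ≈ 0.1380+0.1653+0.8150+0.1050  ⇒  S_min = 19573/16000 m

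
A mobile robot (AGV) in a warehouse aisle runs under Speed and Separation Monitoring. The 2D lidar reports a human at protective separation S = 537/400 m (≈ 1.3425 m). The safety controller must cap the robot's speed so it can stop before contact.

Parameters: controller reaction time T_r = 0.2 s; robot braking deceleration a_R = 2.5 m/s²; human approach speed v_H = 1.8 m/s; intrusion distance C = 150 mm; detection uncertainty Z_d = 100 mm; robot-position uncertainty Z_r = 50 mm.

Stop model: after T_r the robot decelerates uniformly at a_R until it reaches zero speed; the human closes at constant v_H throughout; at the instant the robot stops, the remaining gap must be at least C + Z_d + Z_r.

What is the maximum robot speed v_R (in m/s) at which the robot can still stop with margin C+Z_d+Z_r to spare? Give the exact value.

v_R_max = 13/20 m/s = 0.6500 m/s

at the boundary: (1/5)·v² + (23/25)·v + (-273/400) = 0
  disc = (23/25)² − 4·(1/5)·(-273/400) = 3481/2500 ; √disc = 59/50
  v_R = (−(23/25) + 59/50) / (2·(1/5)) = 13/20 m/s
check:
braking lasts T_s = (13/20)/(5/2) = 0.2600 s
robot covers v_R·T_r = 0.6500·0.2000 = 0.1300 m before braking
robot under decel: 0.6500²/(2·2.5000) = 0.0845 m
human closes 1.8000·0.4600 = 0.8280 m
C+Z_d+Z_r = 0.1500+0.1000+0.0500 = 0.3000 m
sum ≈ 0.1300+0.0845+0.8280+0.3000 ≈ 1.3425 m = S ✓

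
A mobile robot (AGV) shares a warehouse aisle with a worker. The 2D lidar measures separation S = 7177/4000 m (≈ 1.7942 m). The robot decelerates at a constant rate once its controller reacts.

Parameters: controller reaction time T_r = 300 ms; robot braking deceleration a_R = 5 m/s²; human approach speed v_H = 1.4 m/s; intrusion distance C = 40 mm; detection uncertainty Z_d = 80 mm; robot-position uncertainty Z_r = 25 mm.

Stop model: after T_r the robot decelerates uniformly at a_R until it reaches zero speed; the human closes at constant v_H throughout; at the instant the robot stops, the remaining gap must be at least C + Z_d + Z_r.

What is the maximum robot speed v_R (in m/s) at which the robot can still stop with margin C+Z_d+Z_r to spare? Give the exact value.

v_R_max = 33/20 m/s = 1.6500 m/s

at the boundary: (1/10)·v² + (29/50)·v + (-4917/4000) = 0
  disc = (29/50)² − 4·(1/10)·(-4917/4000) = 8281/10000 ; √disc = 91/100
  v_R = (−(29/50) + 91/100) / (2·(1/10)) = 33/20 m/s
check:
stop time T_s = (33/20)/5 = 0.3300 s
robot covers v_R·T_r = 1.6500·0.3000 = 0.4950 m before braking
robot under decel: 1.6500²/(2·5.0000) = 0.2722 m
human over T_r+T_s: 1.4000·(0.3000+0.3300) = 0.8820 m
C+Z_d+Z_r = 0.0400+0.0800+0.0250 = 0.1450 m
sum ≈ 0.4950+0.2722+0.8820+0.1450 ≈ 1.7942 m = S ✓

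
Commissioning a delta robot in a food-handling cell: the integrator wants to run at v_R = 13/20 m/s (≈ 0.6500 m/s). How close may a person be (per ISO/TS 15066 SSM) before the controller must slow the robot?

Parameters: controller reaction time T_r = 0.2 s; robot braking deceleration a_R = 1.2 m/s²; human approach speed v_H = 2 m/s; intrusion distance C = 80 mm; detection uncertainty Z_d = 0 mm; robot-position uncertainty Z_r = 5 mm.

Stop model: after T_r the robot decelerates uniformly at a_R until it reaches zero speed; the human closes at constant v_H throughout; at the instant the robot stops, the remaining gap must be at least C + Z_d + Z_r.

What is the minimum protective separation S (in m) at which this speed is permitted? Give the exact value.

S_min = 2999/1600 m = 1.8744 m

T_s = v_R/a_R = (13/20)/(6/5) = 0.5417 s
reaction-phase robot travel = 0.6500·0.2000 = 0.1300 m
braking distance = 0.6500²/(2·1.2000) = 0.1760 m
human closes 2.0000·0.7417 = 1.4833 m
margins: 0.0800+0.0000+0.0050 = 0.0850 m
S_min ≈ 0.1300+0.1760+1.4833+0.0850  ⇒  S_min = 2999/1600 m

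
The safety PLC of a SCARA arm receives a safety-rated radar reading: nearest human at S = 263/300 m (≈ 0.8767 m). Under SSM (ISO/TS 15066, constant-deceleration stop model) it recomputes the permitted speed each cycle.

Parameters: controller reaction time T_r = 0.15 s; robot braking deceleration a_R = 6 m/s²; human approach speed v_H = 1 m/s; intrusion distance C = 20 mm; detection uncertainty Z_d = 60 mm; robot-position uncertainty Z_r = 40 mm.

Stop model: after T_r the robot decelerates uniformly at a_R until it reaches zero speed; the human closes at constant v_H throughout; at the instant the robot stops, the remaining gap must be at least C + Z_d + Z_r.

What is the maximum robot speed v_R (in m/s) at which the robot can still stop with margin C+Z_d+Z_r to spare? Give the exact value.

quadratic (1/12)·v² + (19/60)·v + (-91/150) = 0
  disc = (19/60)² − 4·(1/12)·(-91/150) = 121/400 ; √disc = 11/20
  v_R = (−(19/60) + 11/20) / (2·(1/12)) = 7/5 m/s
check:
T_s = v_R/a_R = (7/5)/6 = 0.2333 s
reaction-phase robot travel = 1.4000·0.1500 = 0.2100 m
braking distance = 1.4000²/(2·6.0000) = 0.1633 m
human over T_r+T_s: 1.0000·(0.1500+0.2333) = 0.3833 m
residual clearance needed = 0.0200+0.0600+0.0400 = 0.1200 m
sum ≈ 0.2100+0.1633+0.3833+0.1200 ≈ 0.8767 m = S ✓

v_R_max = 7/5 m/s = 1.4000 m/s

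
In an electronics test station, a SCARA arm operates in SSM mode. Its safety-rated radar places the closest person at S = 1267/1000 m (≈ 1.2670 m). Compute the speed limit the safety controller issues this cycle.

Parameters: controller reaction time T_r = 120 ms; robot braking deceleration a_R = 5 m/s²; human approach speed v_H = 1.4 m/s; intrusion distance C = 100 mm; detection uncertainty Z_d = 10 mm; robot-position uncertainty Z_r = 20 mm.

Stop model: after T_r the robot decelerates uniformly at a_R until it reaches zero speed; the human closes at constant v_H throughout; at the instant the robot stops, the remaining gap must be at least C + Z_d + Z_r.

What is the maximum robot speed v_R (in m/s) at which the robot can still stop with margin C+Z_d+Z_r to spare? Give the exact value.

v_R_max = 17/10 m/s = 1.7000 m/s

collect terms ⇒ (1/10)·v_R² + (2/5)·v_R + (-969/1000) = 0
  disc = (2/5)² − 4·(1/10)·(-969/1000) = 1369/2500 ; √disc = 37/50
  v_R = (−(2/5) + 37/50) / (2·(1/10)) = 17/10 m/s
check:
T_s = v_R/a_R = (17/10)/5 = 0.3400 s
robot in T_r: 1.7000·0.1200 = 0.2040 m
robot covers 1.7000·0.3400 − ½·5.0000·0.3400² = 0.2890 m while stopping
person approaches 1.4000·(0.1200+0.3400) = 0.6440 m
margins: 0.1000+0.0100+0.0200 = 0.1300 m
sum ≈ 0.2040+0.2890+0.6440+0.1300 ≈ 1.2670 m = S ✓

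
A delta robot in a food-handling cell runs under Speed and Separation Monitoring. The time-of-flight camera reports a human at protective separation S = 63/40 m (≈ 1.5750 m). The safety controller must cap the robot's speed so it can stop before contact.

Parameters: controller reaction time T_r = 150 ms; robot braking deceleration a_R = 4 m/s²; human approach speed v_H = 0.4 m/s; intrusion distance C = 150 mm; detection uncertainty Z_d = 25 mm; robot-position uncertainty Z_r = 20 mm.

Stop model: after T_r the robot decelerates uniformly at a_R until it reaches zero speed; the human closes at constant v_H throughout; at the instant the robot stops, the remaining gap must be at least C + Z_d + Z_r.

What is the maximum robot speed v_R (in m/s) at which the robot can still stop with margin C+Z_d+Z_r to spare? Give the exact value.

at the boundary: (1/8)·v² + (1/4)·v + (-33/25) = 0
  disc = (1/4)² − 4·(1/8)·(-33/25) = 289/400 ; √disc = 17/20
  v_R = (−(1/4) + 17/20) / (2·(1/8)) = 12/5 m/s
check:
braking lasts T_s = (12/5)/4 = 0.6000 s
reaction-phase robot travel = 2.4000·0.1500 = 0.3600 m
robot under decel: 2.4000²/(2·4.0000) = 0.7200 m
human over T_r+T_s: 0.4000·(0.1500+0.6000) = 0.3000 m
margins: 0.1500+0.0250+0.0200 = 0.1950 m
sum ≈ 0.3600+0.7200+0.3000+0.1950 ≈ 1.5750 m = S ✓

v_R_max = 12/5 m/s = 2.4000 m/s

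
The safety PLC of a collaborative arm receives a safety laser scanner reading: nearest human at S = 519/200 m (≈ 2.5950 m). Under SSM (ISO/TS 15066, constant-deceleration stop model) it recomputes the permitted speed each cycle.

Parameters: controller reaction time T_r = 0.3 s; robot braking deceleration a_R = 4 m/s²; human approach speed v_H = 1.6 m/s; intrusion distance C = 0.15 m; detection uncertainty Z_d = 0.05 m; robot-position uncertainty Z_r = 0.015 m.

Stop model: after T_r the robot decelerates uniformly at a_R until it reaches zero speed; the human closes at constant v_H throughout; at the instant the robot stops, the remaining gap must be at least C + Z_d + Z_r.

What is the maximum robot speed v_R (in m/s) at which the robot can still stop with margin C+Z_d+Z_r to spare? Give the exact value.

v_R_max = 2 m/s = 2.0000 m/s

collect terms ⇒ (1/8)·v_R² + (7/10)·v_R + (-19/10) = 0
  disc = (7/10)² − 4·(1/8)·(-19/10) = 36/25 ; √disc = 6/5
  v_R = (−(7/10) + 6/5) / (2·(1/8)) = 2 m/s
check:
braking lasts T_s = 2/4 = 0.5000 s
robot in T_r: 2.0000·0.3000 = 0.6000 m
robot under decel: 2.0000²/(2·4.0000) = 0.5000 m
human closes 1.6000·0.8000 = 1.2800 m
C+Z_d+Z_r = 0.1500+0.0500+0.0150 = 0.2150 m
sum ≈ 0.6000+0.5000+1.2800+0.2150 ≈ 2.5950 m = S ✓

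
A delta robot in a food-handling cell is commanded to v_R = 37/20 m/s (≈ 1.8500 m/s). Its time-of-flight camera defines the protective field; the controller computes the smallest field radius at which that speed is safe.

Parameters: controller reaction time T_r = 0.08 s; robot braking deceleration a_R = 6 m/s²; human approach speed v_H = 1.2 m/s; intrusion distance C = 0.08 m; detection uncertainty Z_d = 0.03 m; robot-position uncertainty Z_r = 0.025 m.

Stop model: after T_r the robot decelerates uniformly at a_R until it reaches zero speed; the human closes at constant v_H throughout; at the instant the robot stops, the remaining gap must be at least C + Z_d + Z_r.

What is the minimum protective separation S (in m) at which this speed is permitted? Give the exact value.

braking lasts T_s = (37/20)/6 = 0.3083 s
reaction-phase robot travel = 1.8500·0.0800 = 0.1480 m
robot under decel: 1.8500²/(2·6.0000) = 0.2852 m
human closes 1.2000·0.3883 = 0.4660 m
residual clearance needed = 0.0800+0.0300+0.0250 = 0.1350 m
S_min ≈ 0.1480+0.2852+0.4660+0.1350  ⇒  S_min = 24821/24000 m

S_min = 24821/24000 m = 1.0342 m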